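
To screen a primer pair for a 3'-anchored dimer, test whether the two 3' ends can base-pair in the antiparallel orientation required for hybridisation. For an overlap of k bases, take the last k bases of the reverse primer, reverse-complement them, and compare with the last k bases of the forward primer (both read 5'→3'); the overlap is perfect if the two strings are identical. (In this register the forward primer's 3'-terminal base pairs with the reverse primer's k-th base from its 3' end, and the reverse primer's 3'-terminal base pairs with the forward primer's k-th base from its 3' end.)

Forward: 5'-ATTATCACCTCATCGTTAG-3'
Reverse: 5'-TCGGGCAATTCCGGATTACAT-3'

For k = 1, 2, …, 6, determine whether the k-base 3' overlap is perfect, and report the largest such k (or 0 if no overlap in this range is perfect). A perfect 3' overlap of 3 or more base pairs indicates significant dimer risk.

Longest perfect overlap: 0 complementary base pairs; below the dimer-risk threshold (threshold 3).

Last 6 bases (5'→3') — forward …CGTTAG, reverse …TTACAT.
Reverse complement of the reverse primer's last 6 bases: ATGTAA; its first k bases are the reverse complement of the reverse primer's last k bases, so a perfect k-base overlap needs the forward primer's last k bases to equal them.
Comparing (forward last k vs required): k=1: G vs A ✗; k=2: AG vs AT ✗; k=3: TAG vs ATG ✗; k=4: TTAG vs ATGT ✗; k=5: GTTAG vs ATGTA ✗; k=6: CGTTAG vs ATGTAA ✗.
No overlap length from 1 to 6 is perfect, so the longest perfect 3' overlap is 0.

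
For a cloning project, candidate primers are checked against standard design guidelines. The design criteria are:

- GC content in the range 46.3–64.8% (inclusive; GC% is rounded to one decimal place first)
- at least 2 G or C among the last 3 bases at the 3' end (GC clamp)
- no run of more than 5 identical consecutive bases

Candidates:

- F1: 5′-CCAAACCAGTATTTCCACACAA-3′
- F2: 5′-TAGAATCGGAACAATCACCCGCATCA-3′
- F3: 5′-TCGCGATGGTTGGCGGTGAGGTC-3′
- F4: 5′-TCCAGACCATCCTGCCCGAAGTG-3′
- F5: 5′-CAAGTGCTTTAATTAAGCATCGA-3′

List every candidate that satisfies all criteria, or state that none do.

F4 only.

F1 (22 nt, A=9 T=4 G=1 C=8): GC 9/22 = 40.9%, outside 46.3–64.8% ✗; 3' end CAA has 1 G/C, need ≥2 ✗; longest run = 3 ✓ — fails.
F2 (26 nt, A=10 T=4 G=4 C=8): GC 12/26 = 46.2%, outside 46.3–64.8% ✗; 3' end TCA has 1 G/C, need ≥2 ✗; longest run = 3 ✓ — fails.
F3 (23 nt, A=2 T=6 G=11 C=4): GC 15/23 = 65.2%, outside 46.3–64.8% ✗; 3' end GTC has 2 G/C ✓; longest run = 2 ✓ — fails.
F4 (23 nt, A=5 T=4 G=5 C=9): GC 14/23 = 60.9% ✓; 3' end GTG has 2 G/C ✓; longest run = 3 ✓ — passes.
F5 (23 nt, A=8 T=7 G=4 C=4): GC 8/23 = 34.8%, outside 46.3–64.8% ✗; 3' end CGA has 2 G/C ✓; longest run = 3 ✓ — fails.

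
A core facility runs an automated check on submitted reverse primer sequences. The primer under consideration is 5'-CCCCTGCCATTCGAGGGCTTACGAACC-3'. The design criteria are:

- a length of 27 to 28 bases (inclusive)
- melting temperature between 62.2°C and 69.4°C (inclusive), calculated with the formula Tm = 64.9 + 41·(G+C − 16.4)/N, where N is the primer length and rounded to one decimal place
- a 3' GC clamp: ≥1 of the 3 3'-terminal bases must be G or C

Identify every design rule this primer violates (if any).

Base counts: A=5, T=5, G=6, C=11 (length 27).
length: length 27 ✓
Tm: Tm = 64.9 + 41·(17 − 16.4)/27 = 65.8°C ✓
GC clamp: 3' end ACC has 2 G/C ✓

Meets all criteria.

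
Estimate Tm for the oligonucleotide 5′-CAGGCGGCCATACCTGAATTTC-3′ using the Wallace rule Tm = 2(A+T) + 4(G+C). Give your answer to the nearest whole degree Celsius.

68°C

Base counts: A=5, T=5, G=5, C=7 (length 22).
Tm = 2·(5+5) + 4·(5+7) = 2·10 + 4·12 = 20 + 48 = 68°C.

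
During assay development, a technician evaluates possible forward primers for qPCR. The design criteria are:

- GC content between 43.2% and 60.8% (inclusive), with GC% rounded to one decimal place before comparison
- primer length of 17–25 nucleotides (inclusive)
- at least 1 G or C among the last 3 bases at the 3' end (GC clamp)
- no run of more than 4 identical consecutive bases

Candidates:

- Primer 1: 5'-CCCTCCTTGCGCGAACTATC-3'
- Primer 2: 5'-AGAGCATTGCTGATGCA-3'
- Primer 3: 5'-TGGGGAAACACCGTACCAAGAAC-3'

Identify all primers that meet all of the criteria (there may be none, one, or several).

Primer 1 (20 nt, A=3 T=5 G=3 C=9): GC 12/20 = 60.0% ✓; length 20 ✓; 3' end ATC has 1 G/C ✓; longest run = 3 ✓ — passes.
Primer 2 (17 nt, A=5 T=4 G=5 C=3): GC 8/17 = 47.1% ✓; length 17 ✓; 3' end GCA has 2 G/C ✓; longest run = 2 ✓ — passes.
Primer 3 (23 nt, A=9 T=2 G=6 C=6): GC 12/23 = 52.2% ✓; length 23 ✓; 3' end AAC has 1 G/C ✓; longest run = 4 ✓ — passes.

Primer 1, Primer 2 and Primer 3.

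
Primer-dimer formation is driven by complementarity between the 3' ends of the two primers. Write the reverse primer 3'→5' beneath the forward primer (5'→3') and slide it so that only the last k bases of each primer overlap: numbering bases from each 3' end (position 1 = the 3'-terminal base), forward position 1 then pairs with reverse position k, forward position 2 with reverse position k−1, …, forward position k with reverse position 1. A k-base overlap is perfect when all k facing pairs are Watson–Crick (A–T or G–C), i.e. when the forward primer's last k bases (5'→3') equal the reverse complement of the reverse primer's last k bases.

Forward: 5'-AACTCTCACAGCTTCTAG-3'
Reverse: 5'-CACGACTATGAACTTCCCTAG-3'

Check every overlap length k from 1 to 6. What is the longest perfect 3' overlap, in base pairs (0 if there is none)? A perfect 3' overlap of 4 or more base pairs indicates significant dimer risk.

Longest perfect overlap: 4 complementary base pairs; significant dimer risk (threshold 4).

Last 6 bases (5'→3') — forward …TTCTAG, reverse …CCCTAG.
Reverse complement of the reverse primer's last 6 bases: CTAGGG; its first k bases are the reverse complement of the reverse primer's last k bases, so a perfect k-base overlap needs the forward primer's last k bases to equal them.
Comparing (forward last k vs required): k=1: G vs C ✗; k=2: AG vs CT ✗; k=3: TAG vs CTA ✗; k=4: CTAG vs CTAG ✓; k=5: TCTAG vs CTAGG ✗; k=6: TTCTAG vs CTAGGG ✗.
Only k = 4 is perfect, so the longest perfect 3' overlap is 4.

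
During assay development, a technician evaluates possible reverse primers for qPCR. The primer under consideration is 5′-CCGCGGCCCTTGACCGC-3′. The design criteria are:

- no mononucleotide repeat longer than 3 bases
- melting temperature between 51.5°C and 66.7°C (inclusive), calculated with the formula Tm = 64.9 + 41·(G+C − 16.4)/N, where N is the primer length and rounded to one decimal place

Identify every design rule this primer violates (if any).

Meets all criteria.

Base counts: A=1, T=2, G=5, C=9 (length 17).
homopolymer run: longest run = 3 ✓
Tm: Tm = 64.9 + 41·(14 − 16.4)/17 = 59.1°C ✓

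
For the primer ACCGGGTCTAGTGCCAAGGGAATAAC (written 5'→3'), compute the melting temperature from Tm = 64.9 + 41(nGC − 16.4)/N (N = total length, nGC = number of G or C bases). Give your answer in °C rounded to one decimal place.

Base counts: A=8, T=4, G=8, C=6; G+C = 14, N = 26.
Tm = 64.9 + 41·(14 − 16.4)/26 = 64.9 + -98.40/26 = 61.1°C.

61.1°C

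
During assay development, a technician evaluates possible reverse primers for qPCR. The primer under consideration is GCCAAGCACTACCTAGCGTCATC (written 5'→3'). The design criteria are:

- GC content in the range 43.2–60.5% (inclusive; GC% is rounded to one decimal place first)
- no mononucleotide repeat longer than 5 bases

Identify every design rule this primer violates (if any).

Base counts: A=6, T=4, G=4, C=9 (length 23).
GC content: GC 13/23 = 56.5% ✓
homopolymer run: longest run = 2 ✓

Meets all criteria.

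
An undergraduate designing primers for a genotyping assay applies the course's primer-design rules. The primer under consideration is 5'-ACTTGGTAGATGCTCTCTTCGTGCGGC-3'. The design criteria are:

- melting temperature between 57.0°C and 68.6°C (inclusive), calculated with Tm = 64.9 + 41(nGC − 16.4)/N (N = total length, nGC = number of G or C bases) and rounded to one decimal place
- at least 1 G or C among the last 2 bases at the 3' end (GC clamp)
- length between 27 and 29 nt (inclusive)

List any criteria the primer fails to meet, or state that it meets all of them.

Meets all criteria.

Base counts: A=3, T=9, G=8, C=7 (length 27).
Tm: Tm = 64.9 + 41·(15 − 16.4)/27 = 62.8°C ✓
GC clamp: 3' end GC has 2 G/C ✓
length: length 27 ✓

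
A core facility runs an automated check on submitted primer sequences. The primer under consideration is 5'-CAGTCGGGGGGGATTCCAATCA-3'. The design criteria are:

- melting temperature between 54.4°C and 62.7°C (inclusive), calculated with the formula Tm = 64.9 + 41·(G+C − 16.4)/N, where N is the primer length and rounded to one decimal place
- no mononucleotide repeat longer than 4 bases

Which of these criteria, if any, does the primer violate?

Base counts: A=5, T=4, G=8, C=5 (length 22).
Tm: Tm = 64.9 + 41·(13 − 16.4)/22 = 58.6°C ✓
homopolymer run: longest run = 7, exceeds 4 ✗

Fails: homopolymer run.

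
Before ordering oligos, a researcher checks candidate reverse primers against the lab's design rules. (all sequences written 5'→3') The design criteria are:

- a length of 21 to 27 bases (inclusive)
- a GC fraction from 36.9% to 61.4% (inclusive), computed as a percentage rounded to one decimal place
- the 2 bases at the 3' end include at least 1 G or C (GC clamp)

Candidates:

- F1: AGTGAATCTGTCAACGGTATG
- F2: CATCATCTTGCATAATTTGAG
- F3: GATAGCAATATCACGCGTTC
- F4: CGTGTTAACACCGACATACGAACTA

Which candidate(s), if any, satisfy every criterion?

F1 (21 nt, A=6 T=6 G=6 C=3): length 21 ✓; GC 9/21 = 42.9% ✓; 3' end TG has 1 G/C ✓ — passes.
F2 (21 nt, A=6 T=8 G=3 C=4): length 21 ✓; GC 7/21 = 33.3%, outside 36.9–61.4% ✗; 3' end AG has 1 G/C ✓ — fails.
F3 (20 nt, A=6 T=5 G=4 C=5): length 20, outside 21–27 ✗; GC 9/20 = 45.0% ✓; 3' end TC has 1 G/C ✓ — fails.
F4 (25 nt, A=9 T=5 G=4 C=7): length 25 ✓; GC 11/25 = 44.0% ✓; 3' end TA has 0 G/C, need ≥1 ✗ — fails.

F1 only.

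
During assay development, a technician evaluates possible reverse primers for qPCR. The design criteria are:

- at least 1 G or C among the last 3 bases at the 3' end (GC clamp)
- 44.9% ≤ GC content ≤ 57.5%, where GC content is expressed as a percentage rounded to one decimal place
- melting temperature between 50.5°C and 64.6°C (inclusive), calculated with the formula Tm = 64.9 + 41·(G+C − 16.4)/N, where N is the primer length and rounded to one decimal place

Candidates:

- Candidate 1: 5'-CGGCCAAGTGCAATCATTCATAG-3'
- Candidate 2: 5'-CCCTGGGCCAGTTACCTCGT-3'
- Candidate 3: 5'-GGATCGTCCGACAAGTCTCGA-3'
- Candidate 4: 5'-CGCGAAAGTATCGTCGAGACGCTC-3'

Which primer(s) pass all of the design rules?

Candidate 1 and Candidate 3.

Candidate 1 (23 nt, A=7 T=5 G=5 C=6): 3' end TAG has 1 G/C ✓; GC 11/23 = 47.8% ✓; Tm = 64.9 + 41·(11 − 16.4)/23 = 55.3°C ✓ — passes.
Candidate 2 (20 nt, A=2 T=5 G=5 C=8): 3' end CGT has 2 G/C ✓; GC 13/20 = 65.0%, outside 44.9–57.5% ✗; Tm = 64.9 + 41·(13 − 16.4)/20 = 57.9°C ✓ — fails.
Candidate 3 (21 nt, A=5 T=4 G=6 C=6): 3' end CGA has 2 G/C ✓; GC 12/21 = 57.1% ✓; Tm = 64.9 + 41·(12 − 16.4)/21 = 56.3°C ✓ — passes.
Candidate 4 (24 nt, A=6 T=4 G=7 C=7): 3' end CTC has 2 G/C ✓; GC 14/24 = 58.3%, outside 44.9–57.5% ✗; Tm = 64.9 + 41·(14 − 16.4)/24 = 60.8°C ✓ — fails.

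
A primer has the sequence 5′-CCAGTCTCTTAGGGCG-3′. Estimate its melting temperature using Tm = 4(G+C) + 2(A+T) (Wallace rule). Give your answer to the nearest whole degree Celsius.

52°C

Base counts: A=2, T=4, G=5, C=5 (length 16).
Tm = 2·(2+4) + 4·(5+5) = 2·6 + 4·10 = 12 + 40 = 52°C.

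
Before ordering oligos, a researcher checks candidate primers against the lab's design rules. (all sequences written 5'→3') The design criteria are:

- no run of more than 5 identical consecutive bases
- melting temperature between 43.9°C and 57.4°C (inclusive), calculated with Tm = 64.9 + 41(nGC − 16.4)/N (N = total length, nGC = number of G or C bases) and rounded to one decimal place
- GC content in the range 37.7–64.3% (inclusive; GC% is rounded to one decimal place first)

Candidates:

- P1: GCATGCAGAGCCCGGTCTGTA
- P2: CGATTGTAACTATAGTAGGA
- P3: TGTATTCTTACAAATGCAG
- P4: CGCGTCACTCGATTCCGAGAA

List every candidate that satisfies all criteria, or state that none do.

P1 (21 nt, A=4 T=4 G=7 C=6): longest run = 3 ✓; Tm = 64.9 + 41·(13 − 16.4)/21 = 58.3°C, outside 43.9–57.4°C ✗; GC 13/21 = 61.9% ✓ — fails.
P2 (20 nt, A=7 T=6 G=5 C=2): longest run = 2 ✓; Tm = 64.9 + 41·(7 − 16.4)/20 = 45.6°C ✓; GC 7/20 = 35.0%, outside 37.7–64.3% ✗ — fails.
P3 (19 nt, A=6 T=7 G=3 C=3): longest run = 3 ✓; Tm = 64.9 + 41·(6 − 16.4)/19 = 42.5°C, outside 43.9–57.4°C ✗; GC 6/19 = 31.6%, outside 37.7–64.3% ✗ — fails.
P4 (21 nt, A=5 T=4 G=5 C=7): longest run = 2 ✓; Tm = 64.9 + 41·(12 − 16.4)/21 = 56.3°C ✓; GC 12/21 = 57.1% ✓ — passes.

P4 only.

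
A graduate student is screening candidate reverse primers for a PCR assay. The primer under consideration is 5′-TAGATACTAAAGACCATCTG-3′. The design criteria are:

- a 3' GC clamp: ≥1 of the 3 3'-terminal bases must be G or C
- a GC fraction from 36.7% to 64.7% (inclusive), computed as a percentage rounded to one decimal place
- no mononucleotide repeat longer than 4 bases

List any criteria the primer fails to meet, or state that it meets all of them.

Fails: GC content.

Base counts: A=8, T=5, G=3, C=4 (length 20).
GC clamp: 3' end CTG has 2 G/C ✓
GC content: GC 7/20 = 35.0%, outside 36.7–64.7% ✗
homopolymer run: longest run = 3 ✓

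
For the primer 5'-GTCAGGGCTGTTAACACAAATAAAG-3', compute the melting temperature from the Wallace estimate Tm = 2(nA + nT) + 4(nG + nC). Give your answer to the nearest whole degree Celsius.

Base counts: A=10, T=5, G=6, C=4 (length 25).
Tm = 2·(10+5) + 4·(6+4) = 2·15 + 4·10 = 30 + 40 = 70°C.

70°C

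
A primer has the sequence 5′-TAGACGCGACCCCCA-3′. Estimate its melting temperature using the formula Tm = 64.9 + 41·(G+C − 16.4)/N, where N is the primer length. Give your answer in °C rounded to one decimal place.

Base counts: A=4, T=1, G=3, C=7; G+C = 10, N = 15.
Tm = 64.9 + 41·(10 − 16.4)/15 = 64.9 + -262.40/15 = 47.4°C.

47.4°C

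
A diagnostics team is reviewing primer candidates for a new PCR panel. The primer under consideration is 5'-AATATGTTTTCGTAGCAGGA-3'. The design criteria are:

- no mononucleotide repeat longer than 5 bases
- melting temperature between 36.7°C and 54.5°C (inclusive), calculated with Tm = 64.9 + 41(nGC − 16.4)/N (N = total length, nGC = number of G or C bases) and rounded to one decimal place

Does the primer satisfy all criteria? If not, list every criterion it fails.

Base counts: A=6, T=7, G=5, C=2 (length 20).
homopolymer run: longest run = 4 ✓
Tm: Tm = 64.9 + 41·(7 − 16.4)/20 = 45.6°C ✓

Meets all criteria.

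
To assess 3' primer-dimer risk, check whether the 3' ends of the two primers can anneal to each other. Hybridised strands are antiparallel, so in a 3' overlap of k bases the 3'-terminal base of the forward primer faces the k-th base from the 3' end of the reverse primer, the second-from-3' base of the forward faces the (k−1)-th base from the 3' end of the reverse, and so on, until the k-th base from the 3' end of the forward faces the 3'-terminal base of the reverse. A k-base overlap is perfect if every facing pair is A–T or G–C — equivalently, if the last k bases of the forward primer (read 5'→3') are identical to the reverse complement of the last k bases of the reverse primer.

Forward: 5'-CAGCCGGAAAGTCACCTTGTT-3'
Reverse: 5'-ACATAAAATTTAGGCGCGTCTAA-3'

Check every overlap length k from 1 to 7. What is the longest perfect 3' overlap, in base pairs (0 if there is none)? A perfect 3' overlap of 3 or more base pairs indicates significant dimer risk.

Longest perfect overlap: 2 complementary base pairs; below the dimer-risk threshold (threshold 3).

Last 7 bases (5'→3') — forward …CCTTGTT, reverse …CGTCTAA.
Reverse complement of the reverse primer's last 7 bases: TTAGACG; its first k bases are the reverse complement of the reverse primer's last k bases, so a perfect k-base overlap needs the forward primer's last k bases to equal them.
Comparing (forward last k vs required): k=1: T vs T ✓; k=2: TT vs TT ✓; k=3: GTT vs TTA ✗; k=4: TGTT vs TTAG ✗; k=5: TTGTT vs TTAGA ✗; k=6: CTTGTT vs TTAGAC ✗; k=7: CCTTGTT vs TTAGACG ✗.
Perfect overlaps at k = 1, 2; the largest is 2.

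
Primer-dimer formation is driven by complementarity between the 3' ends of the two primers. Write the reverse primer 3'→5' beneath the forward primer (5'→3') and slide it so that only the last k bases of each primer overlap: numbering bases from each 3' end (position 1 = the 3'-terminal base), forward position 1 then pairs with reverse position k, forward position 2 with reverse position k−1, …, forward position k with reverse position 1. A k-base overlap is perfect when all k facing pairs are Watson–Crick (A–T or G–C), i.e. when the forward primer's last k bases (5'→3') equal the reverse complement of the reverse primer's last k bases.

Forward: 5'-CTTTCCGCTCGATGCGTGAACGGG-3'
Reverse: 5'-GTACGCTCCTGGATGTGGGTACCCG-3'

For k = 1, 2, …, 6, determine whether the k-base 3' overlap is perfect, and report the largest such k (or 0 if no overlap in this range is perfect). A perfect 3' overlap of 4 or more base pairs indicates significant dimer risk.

Last 6 bases (5'→3') — forward …AACGGG, reverse …TACCCG.
Reverse complement of the reverse primer's last 6 bases: CGGGTA; its first k bases are the reverse complement of the reverse primer's last k bases, so a perfect k-base overlap needs the forward primer's last k bases to equal them.
Comparing (forward last k vs required): k=1: G vs C ✗; k=2: GG vs CG ✗; k=3: GGG vs CGG ✗; k=4: CGGG vs CGGG ✓; k=5: ACGGG vs CGGGT ✗; k=6: AACGGG vs CGGGTA ✗.
Only k = 4 is perfect, so the longest perfect 3' overlap is 4.

Longest perfect overlap: 4 complementary base pairs; significant dimer risk (threshold 4).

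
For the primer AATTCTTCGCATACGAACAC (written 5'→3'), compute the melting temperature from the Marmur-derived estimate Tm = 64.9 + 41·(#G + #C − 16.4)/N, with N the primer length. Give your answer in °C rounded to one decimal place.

Base counts: A=7, T=5, G=2, C=6; G+C = 8, N = 20.
Tm = 64.9 + 41·(8 − 16.4)/20 = 64.9 + -344.40/20 = 47.7°C.

47.7°C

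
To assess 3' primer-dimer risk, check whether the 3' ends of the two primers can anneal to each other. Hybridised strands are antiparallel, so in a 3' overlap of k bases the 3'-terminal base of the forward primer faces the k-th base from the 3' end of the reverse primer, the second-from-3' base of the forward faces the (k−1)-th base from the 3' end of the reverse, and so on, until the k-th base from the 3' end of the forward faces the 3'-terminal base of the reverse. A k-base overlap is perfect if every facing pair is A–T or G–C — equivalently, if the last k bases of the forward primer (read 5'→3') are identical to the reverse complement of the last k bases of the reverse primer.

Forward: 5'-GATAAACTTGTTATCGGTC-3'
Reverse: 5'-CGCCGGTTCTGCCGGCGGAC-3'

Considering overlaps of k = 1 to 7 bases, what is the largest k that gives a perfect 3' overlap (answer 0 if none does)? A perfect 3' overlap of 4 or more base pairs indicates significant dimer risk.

Longest perfect overlap: 3 complementary base pairs; below the dimer-risk threshold (threshold 4).

Last 7 bases (5'→3') — forward …ATCGGTC, reverse …GGCGGAC.
Reverse complement of the reverse primer's last 7 bases: GTCCGCC; its first k bases are the reverse complement of the reverse primer's last k bases, so a perfect k-base overlap needs the forward primer's last k bases to equal them.
Comparing (forward last k vs required): k=1: C vs G ✗; k=2: TC vs GT ✗; k=3: GTC vs GTC ✓; k=4: GGTC vs GTCC ✗; k=5: CGGTC vs GTCCG ✗; k=6: TCGGTC vs GTCCGC ✗; k=7: ATCGGTC vs GTCCGCC ✗.
Only k = 3 is perfect, so the longest perfect 3' overlap is 3.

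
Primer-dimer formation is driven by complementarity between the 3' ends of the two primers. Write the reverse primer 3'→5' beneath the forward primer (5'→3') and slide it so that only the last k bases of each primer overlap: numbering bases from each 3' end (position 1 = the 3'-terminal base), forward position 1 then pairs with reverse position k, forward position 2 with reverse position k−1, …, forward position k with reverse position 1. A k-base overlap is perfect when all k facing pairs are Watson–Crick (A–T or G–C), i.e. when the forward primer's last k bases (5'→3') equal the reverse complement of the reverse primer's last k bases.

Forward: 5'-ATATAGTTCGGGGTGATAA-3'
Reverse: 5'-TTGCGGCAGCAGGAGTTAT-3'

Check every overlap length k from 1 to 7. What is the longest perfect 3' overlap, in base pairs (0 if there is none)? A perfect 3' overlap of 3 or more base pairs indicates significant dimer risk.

Longest perfect overlap: 4 complementary base pairs; significant dimer risk (threshold 3).

Last 7 bases (5'→3') — forward …GTGATAA, reverse …GAGTTAT.
Reverse complement of the reverse primer's last 7 bases: ATAACTC; its first k bases are the reverse complement of the reverse primer's last k bases, so a perfect k-base overlap needs the forward primer's last k bases to equal them.
Comparing (forward last k vs required): k=1: A vs A ✓; k=2: AA vs AT ✗; k=3: TAA vs ATA ✗; k=4: ATAA vs ATAA ✓; k=5: GATAA vs ATAAC ✗; k=6: TGATAA vs ATAACT ✗; k=7: GTGATAA vs ATAACTC ✗.
Perfect overlaps at k = 1, 4; the largest is 4.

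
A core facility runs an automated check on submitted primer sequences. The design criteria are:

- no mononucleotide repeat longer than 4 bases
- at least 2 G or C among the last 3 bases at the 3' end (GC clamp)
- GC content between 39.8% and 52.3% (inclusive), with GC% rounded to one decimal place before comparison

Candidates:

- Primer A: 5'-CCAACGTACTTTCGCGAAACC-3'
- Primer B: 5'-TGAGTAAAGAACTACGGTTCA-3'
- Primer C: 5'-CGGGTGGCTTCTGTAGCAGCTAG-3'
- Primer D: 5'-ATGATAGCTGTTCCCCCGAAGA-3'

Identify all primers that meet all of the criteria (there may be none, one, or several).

None of the candidates satisfy all criteria.

Primer A (21 nt, A=6 T=4 G=3 C=8): longest run = 3 ✓; 3' end ACC has 2 G/C ✓; GC 11/21 = 52.4%, outside 39.8–52.3% ✗ — fails.
Primer B (21 nt, A=8 T=5 G=5 C=3): longest run = 3 ✓; 3' end TCA has 1 G/C, need ≥2 ✗; GC 8/21 = 38.1%, outside 39.8–52.3% ✗ — fails.
Primer C (23 nt, A=3 T=6 G=9 C=5): longest run = 3 ✓; 3' end TAG has 1 G/C, need ≥2 ✗; GC 14/23 = 60.9%, outside 39.8–52.3% ✗ — fails.
Primer D (22 nt, A=6 T=5 G=5 C=6): longest run = 5, exceeds 4 ✗; 3' end AGA has 1 G/C, need ≥2 ✗; GC 11/22 = 50.0% ✓ — fails.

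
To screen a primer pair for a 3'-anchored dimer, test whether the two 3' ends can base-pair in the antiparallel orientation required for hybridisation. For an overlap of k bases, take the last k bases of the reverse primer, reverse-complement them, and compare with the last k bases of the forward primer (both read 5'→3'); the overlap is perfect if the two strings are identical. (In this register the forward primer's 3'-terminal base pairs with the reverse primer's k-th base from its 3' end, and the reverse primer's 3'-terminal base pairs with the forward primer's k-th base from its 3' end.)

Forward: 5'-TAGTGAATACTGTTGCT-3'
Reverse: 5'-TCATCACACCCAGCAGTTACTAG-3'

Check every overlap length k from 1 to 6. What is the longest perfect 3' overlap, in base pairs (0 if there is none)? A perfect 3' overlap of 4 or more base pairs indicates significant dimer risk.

Longest perfect overlap: 2 complementary base pairs; below the dimer-risk threshold (threshold 4).

Last 6 bases (5'→3') — forward …GTTGCT, reverse …TACTAG.
Reverse complement of the reverse primer's last 6 bases: CTAGTA; its first k bases are the reverse complement of the reverse primer's last k bases, so a perfect k-base overlap needs the forward primer's last k bases to equal them.
Comparing (forward last k vs required): k=1: T vs C ✗; k=2: CT vs CT ✓; k=3: GCT vs CTA ✗; k=4: TGCT vs CTAG ✗; k=5: TTGCT vs CTAGT ✗; k=6: GTTGCT vs CTAGTA ✗.
Only k = 2 is perfect, so the longest perfect 3' overlap is 2.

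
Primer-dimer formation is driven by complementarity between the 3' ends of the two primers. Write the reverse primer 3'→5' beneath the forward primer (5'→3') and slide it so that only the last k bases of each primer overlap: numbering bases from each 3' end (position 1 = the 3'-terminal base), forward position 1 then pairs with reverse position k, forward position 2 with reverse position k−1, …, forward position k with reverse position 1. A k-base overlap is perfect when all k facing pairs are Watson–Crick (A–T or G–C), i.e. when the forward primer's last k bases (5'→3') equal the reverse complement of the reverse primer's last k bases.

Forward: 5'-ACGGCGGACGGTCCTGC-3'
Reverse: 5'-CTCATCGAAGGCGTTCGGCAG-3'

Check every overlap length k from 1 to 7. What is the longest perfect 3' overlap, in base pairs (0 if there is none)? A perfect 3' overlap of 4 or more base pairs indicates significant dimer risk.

Last 7 bases (5'→3') — forward …GTCCTGC, reverse …TCGGCAG.
Reverse complement of the reverse primer's last 7 bases: CTGCCGA; its first k bases are the reverse complement of the reverse primer's last k bases, so a perfect k-base overlap needs the forward primer's last k bases to equal them.
Comparing (forward last k vs required): k=1: C vs C ✓; k=2: GC vs CT ✗; k=3: TGC vs CTG ✗; k=4: CTGC vs CTGC ✓; k=5: CCTGC vs CTGCC ✗; k=6: TCCTGC vs CTGCCG ✗; k=7: GTCCTGC vs CTGCCGA ✗.
Perfect overlaps at k = 1, 4; the largest is 4.

Longest perfect overlap: 4 complementary base pairs; significant dimer risk (threshold 4).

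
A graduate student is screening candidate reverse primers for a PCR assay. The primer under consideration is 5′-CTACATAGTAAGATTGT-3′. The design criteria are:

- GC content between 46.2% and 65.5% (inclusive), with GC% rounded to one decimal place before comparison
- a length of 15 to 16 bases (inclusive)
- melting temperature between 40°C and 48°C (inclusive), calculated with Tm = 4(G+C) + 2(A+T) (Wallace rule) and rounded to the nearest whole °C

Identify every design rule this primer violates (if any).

Fails: GC content, length.

Base counts: A=6, T=6, G=3, C=2 (length 17).
GC content: GC 5/17 = 29.4%, outside 46.2–65.5% ✗
length: length 17, outside 15–16 ✗
Tm: Tm = 2·12 + 4·5 = 44°C ✓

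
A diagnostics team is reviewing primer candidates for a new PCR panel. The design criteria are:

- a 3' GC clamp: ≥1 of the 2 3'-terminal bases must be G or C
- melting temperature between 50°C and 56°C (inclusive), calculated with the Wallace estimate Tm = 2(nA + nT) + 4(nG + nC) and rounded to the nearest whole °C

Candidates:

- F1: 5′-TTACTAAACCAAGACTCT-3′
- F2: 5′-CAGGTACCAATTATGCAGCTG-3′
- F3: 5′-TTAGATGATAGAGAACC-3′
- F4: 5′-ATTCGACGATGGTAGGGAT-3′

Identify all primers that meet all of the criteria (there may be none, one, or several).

F1 (18 nt, A=7 T=5 G=1 C=5): 3' end CT has 1 G/C ✓; Tm = 2·12 + 4·6 = 48°C, outside 50–56°C ✗ — fails.
F2 (21 nt, A=6 T=5 G=5 C=5): 3' end TG has 1 G/C ✓; Tm = 2·11 + 4·10 = 62°C, outside 50–56°C ✗ — fails.
F3 (17 nt, A=7 T=4 G=4 C=2): 3' end CC has 2 G/C ✓; Tm = 2·11 + 4·6 = 46°C, outside 50–56°C ✗ — fails.
F4 (19 nt, A=5 T=5 G=7 C=2): 3' end AT has 0 G/C, need ≥1 ✗; Tm = 2·10 + 4·9 = 56°C ✓ — fails.

None of the candidates satisfy all criteria.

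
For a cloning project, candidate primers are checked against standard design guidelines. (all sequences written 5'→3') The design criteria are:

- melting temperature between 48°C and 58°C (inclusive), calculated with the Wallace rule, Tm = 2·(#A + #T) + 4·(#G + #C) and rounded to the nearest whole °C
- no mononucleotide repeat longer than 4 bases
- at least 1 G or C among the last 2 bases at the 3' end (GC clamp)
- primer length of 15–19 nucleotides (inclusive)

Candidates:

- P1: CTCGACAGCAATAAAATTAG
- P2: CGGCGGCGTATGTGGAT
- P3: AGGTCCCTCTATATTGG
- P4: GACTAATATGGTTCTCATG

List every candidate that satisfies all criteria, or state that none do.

P3 and P4.

P1 (20 nt, A=9 T=4 G=3 C=4): Tm = 2·13 + 4·7 = 54°C ✓; longest run = 4 ✓; 3' end AG has 1 G/C ✓; length 20, outside 15–19 ✗ — fails.
P2 (17 nt, A=2 T=4 G=8 C=3): Tm = 2·6 + 4·11 = 56°C ✓; longest run = 2 ✓; 3' end AT has 0 G/C, need ≥1 ✗; length 17 ✓ — fails.
P3 (17 nt, A=3 T=6 G=4 C=4): Tm = 2·9 + 4·8 = 50°C ✓; longest run = 3 ✓; 3' end GG has 2 G/C ✓; length 17 ✓ — passes.
P4 (19 nt, A=5 T=7 G=4 C=3): Tm = 2·12 + 4·7 = 52°C ✓; longest run = 2 ✓; 3' end TG has 1 G/C ✓; length 19 ✓ — passes.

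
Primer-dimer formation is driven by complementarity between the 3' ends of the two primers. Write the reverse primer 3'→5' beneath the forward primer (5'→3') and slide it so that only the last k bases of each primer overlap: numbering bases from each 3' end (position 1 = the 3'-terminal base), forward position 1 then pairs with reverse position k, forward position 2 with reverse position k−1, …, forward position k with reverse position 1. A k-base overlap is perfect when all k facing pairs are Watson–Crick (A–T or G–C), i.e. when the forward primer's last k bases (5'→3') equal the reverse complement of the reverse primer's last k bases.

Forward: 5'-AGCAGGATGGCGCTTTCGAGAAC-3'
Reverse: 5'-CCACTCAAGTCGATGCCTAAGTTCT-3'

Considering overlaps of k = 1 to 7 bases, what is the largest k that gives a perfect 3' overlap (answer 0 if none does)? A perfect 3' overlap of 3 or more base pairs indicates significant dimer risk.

Longest perfect overlap: 5 complementary base pairs; significant dimer risk (threshold 3).

Last 7 bases (5'→3') — forward …CGAGAAC, reverse …AAGTTCT.
Reverse complement of the reverse primer's last 7 bases: AGAACTT; its first k bases are the reverse complement of the reverse primer's last k bases, so a perfect k-base overlap needs the forward primer's last k bases to equal them.
Comparing (forward last k vs required): k=1: C vs A ✗; k=2: AC vs AG ✗; k=3: AAC vs AGA ✗; k=4: GAAC vs AGAA ✗; k=5: AGAAC vs AGAAC ✓; k=6: GAGAAC vs AGAACT ✗; k=7: CGAGAAC vs AGAACTT ✗.
Only k = 5 is perfect, so the longest perfect 3' overlap is 5.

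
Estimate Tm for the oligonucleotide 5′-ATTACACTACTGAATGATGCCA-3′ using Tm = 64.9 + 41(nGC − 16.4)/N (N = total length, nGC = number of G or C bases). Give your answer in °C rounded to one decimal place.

Base counts: A=8, T=6, G=3, C=5; G+C = 8, N = 22.
Tm = 64.9 + 41·(8 − 16.4)/22 = 64.9 + -344.40/22 = 49.2°C.

49.2°C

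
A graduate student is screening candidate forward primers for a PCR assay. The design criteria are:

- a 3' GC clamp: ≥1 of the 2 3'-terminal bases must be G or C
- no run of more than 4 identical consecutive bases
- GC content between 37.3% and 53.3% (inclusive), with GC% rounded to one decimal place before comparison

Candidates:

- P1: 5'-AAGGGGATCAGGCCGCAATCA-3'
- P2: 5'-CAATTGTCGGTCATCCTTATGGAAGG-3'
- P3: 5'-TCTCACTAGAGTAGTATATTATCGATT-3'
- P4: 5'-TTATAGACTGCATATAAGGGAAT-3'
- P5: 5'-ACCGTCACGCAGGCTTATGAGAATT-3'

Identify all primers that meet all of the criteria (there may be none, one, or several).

P2 only.

P1 (21 nt, A=7 T=2 G=7 C=5): 3' end CA has 1 G/C ✓; longest run = 4 ✓; GC 12/21 = 57.1%, outside 37.3–53.3% ✗ — fails.
P2 (26 nt, A=6 T=8 G=7 C=5): 3' end GG has 2 G/C ✓; longest run = 2 ✓; GC 12/26 = 46.2% ✓ — passes.
P3 (27 nt, A=8 T=11 G=4 C=4): 3' end TT has 0 G/C, need ≥1 ✗; longest run = 2 ✓; GC 8/27 = 29.6%, outside 37.3–53.3% ✗ — fails.
P4 (23 nt, A=9 T=7 G=5 C=2): 3' end AT has 0 G/C, need ≥1 ✗; longest run = 3 ✓; GC 7/23 = 30.4%, outside 37.3–53.3% ✗ — fails.
P5 (25 nt, A=7 T=6 G=6 C=6): 3' end TT has 0 G/C, need ≥1 ✗; longest run = 2 ✓; GC 12/25 = 48.0% ✓ — fails.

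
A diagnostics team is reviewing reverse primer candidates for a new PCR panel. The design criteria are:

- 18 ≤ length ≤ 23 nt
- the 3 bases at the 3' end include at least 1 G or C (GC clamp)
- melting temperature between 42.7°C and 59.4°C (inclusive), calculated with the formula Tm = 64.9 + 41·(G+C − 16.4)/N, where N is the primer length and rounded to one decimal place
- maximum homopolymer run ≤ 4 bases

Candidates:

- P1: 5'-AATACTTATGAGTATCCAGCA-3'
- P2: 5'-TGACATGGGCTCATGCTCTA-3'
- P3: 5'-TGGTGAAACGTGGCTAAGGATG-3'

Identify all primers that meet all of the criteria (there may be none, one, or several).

P1, P2 and P3.

P1 (21 nt, A=8 T=6 G=3 C=4): length 21 ✓; 3' end GCA has 2 G/C ✓; Tm = 64.9 + 41·(7 − 16.4)/21 = 46.5°C ✓; longest run = 2 ✓ — passes.
P2 (20 nt, A=4 T=6 G=5 C=5): length 20 ✓; 3' end CTA has 1 G/C ✓; Tm = 64.9 + 41·(10 − 16.4)/20 = 51.8°C ✓; longest run = 3 ✓ — passes.
P3 (22 nt, A=6 T=5 G=9 C=2): length 22 ✓; 3' end ATG has 1 G/C ✓; Tm = 64.9 + 41·(11 − 16.4)/22 = 54.8°C ✓; longest run = 3 ✓ — passes.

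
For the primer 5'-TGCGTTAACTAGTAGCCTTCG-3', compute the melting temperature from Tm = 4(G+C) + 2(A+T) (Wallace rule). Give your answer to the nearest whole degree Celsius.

Base counts: A=4, T=7, G=5, C=5 (length 21).
Tm = 2·(4+7) + 4·(5+5) = 2·11 + 4·10 = 22 + 40 = 62°C.

62°C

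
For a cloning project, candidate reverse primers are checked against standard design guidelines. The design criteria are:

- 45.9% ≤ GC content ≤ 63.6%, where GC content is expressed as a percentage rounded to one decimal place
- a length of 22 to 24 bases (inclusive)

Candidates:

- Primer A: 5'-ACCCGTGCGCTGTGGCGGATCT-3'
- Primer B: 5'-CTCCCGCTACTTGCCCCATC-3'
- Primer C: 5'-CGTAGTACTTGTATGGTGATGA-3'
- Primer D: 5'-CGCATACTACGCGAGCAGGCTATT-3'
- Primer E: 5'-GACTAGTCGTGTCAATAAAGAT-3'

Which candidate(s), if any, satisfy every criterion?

Primer D only.

Primer A (22 nt, A=2 T=5 G=8 C=7): GC 15/22 = 68.2%, outside 45.9–63.6% ✗; length 22 ✓ — fails.
Primer B (20 nt, A=2 T=5 G=2 C=11): GC 13/20 = 65.0%, outside 45.9–63.6% ✗; length 20, outside 22–24 ✗ — fails.
Primer C (22 nt, A=5 T=8 G=7 C=2): GC 9/22 = 40.9%, outside 45.9–63.6% ✗; length 22 ✓ — fails.
Primer D (24 nt, A=6 T=5 G=6 C=7): GC 13/24 = 54.2% ✓; length 24 ✓ — passes.
Primer E (22 nt, A=8 T=6 G=5 C=3): GC 8/22 = 36.4%, outside 45.9–63.6% ✗; length 22 ✓ — fails.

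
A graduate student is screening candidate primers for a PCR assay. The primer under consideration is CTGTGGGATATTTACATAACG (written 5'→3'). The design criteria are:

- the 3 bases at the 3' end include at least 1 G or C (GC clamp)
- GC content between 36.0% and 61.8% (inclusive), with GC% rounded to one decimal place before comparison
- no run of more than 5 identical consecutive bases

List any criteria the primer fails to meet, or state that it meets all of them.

Meets all criteria.

Base counts: A=6, T=7, G=5, C=3 (length 21).
GC clamp: 3' end ACG has 2 G/C ✓
GC content: GC 8/21 = 38.1% ✓
homopolymer run: longest run = 3 ✓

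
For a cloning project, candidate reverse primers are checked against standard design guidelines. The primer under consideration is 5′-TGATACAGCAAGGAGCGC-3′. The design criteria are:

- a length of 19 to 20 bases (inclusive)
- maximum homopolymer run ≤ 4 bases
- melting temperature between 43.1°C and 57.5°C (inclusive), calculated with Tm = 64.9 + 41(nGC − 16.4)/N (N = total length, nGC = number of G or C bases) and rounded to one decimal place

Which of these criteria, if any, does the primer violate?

Base counts: A=6, T=2, G=6, C=4 (length 18).
length: length 18, outside 19–20 ✗
homopolymer run: longest run = 2 ✓
Tm: Tm = 64.9 + 41·(10 − 16.4)/18 = 50.3°C ✓

Fails: length.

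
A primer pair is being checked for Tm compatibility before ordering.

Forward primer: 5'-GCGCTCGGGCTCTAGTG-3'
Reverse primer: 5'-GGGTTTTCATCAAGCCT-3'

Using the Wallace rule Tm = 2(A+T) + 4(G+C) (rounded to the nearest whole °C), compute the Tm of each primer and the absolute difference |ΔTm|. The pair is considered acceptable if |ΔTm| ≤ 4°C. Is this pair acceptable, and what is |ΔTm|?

|ΔTm| = 8°C; the pair is not acceptable.

Forward: A=1 T=4 G=7 C=5 → Tm = 2·5 + 4·12 = 58°C.
Reverse: A=3 T=6 G=4 C=4 → Tm = 2·9 + 4·8 = 50°C.
|ΔTm| = |58 − 50| = 8°C, > 4°C.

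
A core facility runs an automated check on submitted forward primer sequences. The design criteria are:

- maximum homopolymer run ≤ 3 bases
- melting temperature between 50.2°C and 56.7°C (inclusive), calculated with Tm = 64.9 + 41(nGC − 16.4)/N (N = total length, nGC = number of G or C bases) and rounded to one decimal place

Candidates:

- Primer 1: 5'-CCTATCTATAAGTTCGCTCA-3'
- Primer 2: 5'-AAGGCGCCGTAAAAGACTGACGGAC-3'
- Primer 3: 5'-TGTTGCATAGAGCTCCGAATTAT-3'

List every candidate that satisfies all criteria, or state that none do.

Primer 3 only.

Primer 1 (20 nt, A=5 T=7 G=2 C=6): longest run = 2 ✓; Tm = 64.9 + 41·(8 − 16.4)/20 = 47.7°C, outside 50.2–56.7°C ✗ — fails.
Primer 2 (25 nt, A=9 T=2 G=8 C=6): longest run = 4, exceeds 3 ✗; Tm = 64.9 + 41·(14 − 16.4)/25 = 61.0°C, outside 50.2–56.7°C ✗ — fails.
Primer 3 (23 nt, A=6 T=8 G=5 C=4): longest run = 2 ✓; Tm = 64.9 + 41·(9 − 16.4)/23 = 51.7°C ✓ — passes.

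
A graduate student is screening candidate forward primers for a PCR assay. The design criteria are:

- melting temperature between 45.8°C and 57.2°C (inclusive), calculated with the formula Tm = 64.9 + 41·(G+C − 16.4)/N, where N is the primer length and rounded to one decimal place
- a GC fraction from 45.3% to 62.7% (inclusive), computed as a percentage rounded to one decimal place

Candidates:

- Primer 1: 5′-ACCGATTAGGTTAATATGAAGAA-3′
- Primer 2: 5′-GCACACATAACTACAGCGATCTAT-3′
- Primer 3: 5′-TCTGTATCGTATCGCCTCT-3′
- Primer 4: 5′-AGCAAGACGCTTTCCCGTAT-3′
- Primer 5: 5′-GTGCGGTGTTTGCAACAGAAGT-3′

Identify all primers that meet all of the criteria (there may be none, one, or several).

Primer 1 (23 nt, A=10 T=6 G=5 C=2): Tm = 64.9 + 41·(7 − 16.4)/23 = 48.1°C ✓; GC 7/23 = 30.4%, outside 45.3–62.7% ✗ — fails.
Primer 2 (24 nt, A=9 T=5 G=3 C=7): Tm = 64.9 + 41·(10 − 16.4)/24 = 54.0°C ✓; GC 10/24 = 41.7%, outside 45.3–62.7% ✗ — fails.
Primer 3 (19 nt, A=2 T=8 G=3 C=6): Tm = 64.9 + 41·(9 − 16.4)/19 = 48.9°C ✓; GC 9/19 = 47.4% ✓ — passes.
Primer 4 (20 nt, A=5 T=5 G=4 C=6): Tm = 64.9 + 41·(10 − 16.4)/20 = 51.8°C ✓; GC 10/20 = 50.0% ✓ — passes.
Primer 5 (22 nt, A=5 T=6 G=8 C=3): Tm = 64.9 + 41·(11 − 16.4)/22 = 54.8°C ✓; GC 11/22 = 50.0% ✓ — passes.

Primer 3, Primer 4 and Primer 5.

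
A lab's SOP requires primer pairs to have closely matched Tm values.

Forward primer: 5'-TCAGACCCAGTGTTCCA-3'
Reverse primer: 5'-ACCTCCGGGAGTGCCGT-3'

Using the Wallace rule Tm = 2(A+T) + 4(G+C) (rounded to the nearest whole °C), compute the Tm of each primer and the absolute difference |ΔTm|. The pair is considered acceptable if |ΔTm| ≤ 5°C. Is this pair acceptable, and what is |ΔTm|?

Forward: A=4 T=4 G=3 C=6 → Tm = 2·8 + 4·9 = 52°C.
Reverse: A=2 T=3 G=6 C=6 → Tm = 2·5 + 4·12 = 58°C.
|ΔTm| = |52 − 58| = 6°C, > 5°C.

|ΔTm| = 6°C; the pair is not acceptable.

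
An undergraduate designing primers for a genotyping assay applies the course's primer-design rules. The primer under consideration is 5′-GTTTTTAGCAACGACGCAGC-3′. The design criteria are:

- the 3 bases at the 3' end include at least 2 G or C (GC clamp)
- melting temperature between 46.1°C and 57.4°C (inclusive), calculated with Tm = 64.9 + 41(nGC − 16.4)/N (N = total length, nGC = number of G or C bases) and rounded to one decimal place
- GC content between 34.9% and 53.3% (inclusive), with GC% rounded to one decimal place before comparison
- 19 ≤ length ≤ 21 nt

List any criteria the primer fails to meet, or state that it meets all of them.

Base counts: A=5, T=5, G=5, C=5 (length 20).
GC clamp: 3' end AGC has 2 G/C ✓
Tm: Tm = 64.9 + 41·(10 − 16.4)/20 = 51.8°C ✓
GC content: GC 10/20 = 50.0% ✓
length: length 20 ✓

Meets all criteria.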